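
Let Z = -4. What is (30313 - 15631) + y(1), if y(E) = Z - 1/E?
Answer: 14677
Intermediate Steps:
y(E) = -4 - 1/E
(30313 - 15631) + y(1) = (30313 - 15631) + (-4 - 1/1) = 14682 + (-4 - 1*1) = 14682 + (-4 - 1) = 14682 - 5 = 14677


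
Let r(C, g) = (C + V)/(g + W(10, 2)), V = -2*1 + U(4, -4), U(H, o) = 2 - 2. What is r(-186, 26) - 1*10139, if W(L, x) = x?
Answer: -71020/7 ≈ -10146.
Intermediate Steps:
U(H, o) = 0
V = -2 (V = -2*1 + 0 = -2 + 0 = -2)
r(C, g) = (-2 + C)/(2 + g) (r(C, g) = (C - 2)/(g + 2) = (-2 + C)/(2 + g))
r(-186, 26) - 1*10139 = (-2 - 186)/(2 + 26) - 1*10139 = -188/28 - 10139 = (1/28)*(-188) - 10139 = -47/7 - 10139 = -71020/7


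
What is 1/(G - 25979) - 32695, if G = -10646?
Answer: -1197454376/36625 ≈ -32695.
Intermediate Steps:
1/(G - 25979) - 32695 = 1/(-10646 - 25979) - 32695 = 1/(-36625) - 32695 = -1/36625 - 32695 = -1197454376/36625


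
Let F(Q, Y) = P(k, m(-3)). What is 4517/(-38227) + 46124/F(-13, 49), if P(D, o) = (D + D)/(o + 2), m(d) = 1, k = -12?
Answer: -440804571/76454 ≈ -5765.6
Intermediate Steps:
P(D, o) = 2*D/(2 + o) (P(D, o) = (2*D)/(2 + o) = 2*D/(2 + o))
F(Q, Y) = -8 (F(Q, Y) = 2*(-12)/(2 + 1) = 2*(-12)/3 = 2*(-12)*(⅓) = -8)
4517/(-38227) + 46124/F(-13, 49) = 4517/(-38227) + 46124/(-8) = 4517*(-1/38227) + 46124*(-⅛) = -4517/38227 - 11531/2 = -440804571/76454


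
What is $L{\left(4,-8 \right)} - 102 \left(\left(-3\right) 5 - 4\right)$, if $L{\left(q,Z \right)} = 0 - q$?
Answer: $1934$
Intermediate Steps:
$L{\left(q,Z \right)} = - q$
$L{\left(4,-8 \right)} - 102 \left(\left(-3\right) 5 - 4\right) = \left(-1\right) 4 - 102 \left(\left(-3\right) 5 - 4\right) = -4 - 102 \left(-15 - 4\right) = -4 - -1938 = -4 + 1938 = 1934$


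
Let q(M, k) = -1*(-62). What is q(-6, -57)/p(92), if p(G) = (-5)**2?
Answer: 62/25 ≈ 2.4800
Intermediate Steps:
q(M, k) = 62
p(G) = 25
q(-6, -57)/p(92) = 62/25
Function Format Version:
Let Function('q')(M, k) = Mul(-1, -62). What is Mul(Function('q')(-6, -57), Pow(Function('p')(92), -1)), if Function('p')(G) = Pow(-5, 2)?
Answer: Rational(62, 25) ≈ 2.4800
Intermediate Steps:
Function('q')(M, k) = 62
Function('p')(G) = 25
Mul(Function('q')(-6, -57), Pow(Function('p')(92), -1)) = Mul(62, Pow(25, -1)) = Mul(62, Rational(1, 25)) = Rational(62, 25)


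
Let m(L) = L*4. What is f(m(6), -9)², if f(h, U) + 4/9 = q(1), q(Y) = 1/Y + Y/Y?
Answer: 196/81 ≈ 2.4198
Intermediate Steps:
m(L) = 4*L
q(Y) = 1 + 1/Y (q(Y) = 1/Y + 1 = 1 + 1/Y)
f(h, U) = 14/9 (f(h, U) = -4/9 + (1 + 1)/1 = -4/9 + 1*2 = -4/9 + 2 = 14/9)
f(m(6), -9)² = (14/9)² = 196/81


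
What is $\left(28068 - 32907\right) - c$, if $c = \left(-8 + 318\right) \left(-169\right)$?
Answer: $47551$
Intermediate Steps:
$c = -52390$ ($c = 310 \left(-169\right) = -52390$)
$\left(28068 - 32907\right) - c = \left(28068 - 32907\right) - -52390 = \left(28068 - 32907\right) + 52390 = -4839 + 52390 = 47551$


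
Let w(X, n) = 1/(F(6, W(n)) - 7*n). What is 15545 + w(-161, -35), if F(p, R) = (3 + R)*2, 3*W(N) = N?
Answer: 10617238/683 ≈ 15545.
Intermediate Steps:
W(N) = N/3
F(p, R) = 6 + 2*R
w(X, n) = 1/(6 - 19*n/3) (w(X, n) = 1/((6 + 2*(n/3)) - 7*n) = 1/((6 + 2*n/3) - 7*n) = 1/(6 - 19*n/3))
15545 + w(-161, -35) = 15545 - 3/(-18 + 19*(-35)) = 15545 - 3/(-18 - 665) = 15545 - 3/(-683) = 15545 - 3*(-1/683) = 15545 + 3/683 = 10617238/683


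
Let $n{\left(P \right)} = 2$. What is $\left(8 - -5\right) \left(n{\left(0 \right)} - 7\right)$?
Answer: $-65$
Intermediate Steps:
$\left(8 - -5\right) \left(n{\left(0 \right)} - 7\right) = \left(8 - -5\right) \left(2 - 7\right) = \left(8 + 5\right) \left(-5\right) = 13 \left(-5\right) = -65$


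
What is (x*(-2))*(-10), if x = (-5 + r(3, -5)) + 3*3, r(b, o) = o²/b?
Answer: 740/3 ≈ 246.67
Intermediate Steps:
r(b, o) = o²/b
x = 37/3 (x = (-5 + (-5)²/3) + 3*3 = (-5 + (⅓)*25) + 9 = (-5 + 25/3) + 9 = 10/3 + 9 = 37/3 ≈ 12.333)
(x*(-2))*(-10) = ((37/3)*(-2))*(-10) = -74/3*(-10) = 740/3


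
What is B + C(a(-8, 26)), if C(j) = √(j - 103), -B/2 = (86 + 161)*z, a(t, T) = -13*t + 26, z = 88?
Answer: -43472 + 3*√3 ≈ -43467.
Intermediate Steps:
a(t, T) = 26 - 13*t
B = -43472 (B = -2*(86 + 161)*88 = -494*88 = -2*21736 = -43472)
C(j) = √(-103 + j)
B + C(a(-8, 26)) = -43472 + √(-103 + (26 - 13*(-8))) = -43472 + √(-103 + (26 + 104)) = -43472 + √(-103 + 130) = -43472 + √27 = -43472 + 3*√3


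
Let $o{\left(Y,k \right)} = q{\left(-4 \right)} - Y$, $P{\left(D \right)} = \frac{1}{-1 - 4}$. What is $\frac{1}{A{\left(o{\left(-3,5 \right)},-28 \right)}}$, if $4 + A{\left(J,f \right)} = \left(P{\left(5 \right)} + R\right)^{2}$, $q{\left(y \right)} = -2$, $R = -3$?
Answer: $\frac{25}{156} \approx 0.16026$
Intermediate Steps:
$P{\left(D \right)} = - \frac{1}{5}$ ($P{\left(D \right)} = \frac{1}{-5} = - \frac{1}{5}$)
$o{\left(Y,k \right)} = -2 - Y$
$A{\left(J,f \right)} = \frac{156}{25}$ ($A{\left(J,f \right)} = -4 + \left(- \frac{1}{5} - 3\right)^{2} = -4 + \left(- \frac{16}{5}\right)^{2} = -4 + \frac{256}{25} = \frac{156}{25}$)
$\frac{1}{A{\left(o{\left(-3,5 \right)},-28 \right)}} = \frac{1}{\frac{156}{25}} = \frac{25}{156}$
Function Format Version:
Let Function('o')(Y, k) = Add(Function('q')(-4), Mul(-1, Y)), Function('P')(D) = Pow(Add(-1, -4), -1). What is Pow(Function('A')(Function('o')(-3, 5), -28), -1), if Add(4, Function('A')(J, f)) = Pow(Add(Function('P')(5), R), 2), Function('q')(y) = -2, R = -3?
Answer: Rational(25, 156) ≈ 0.16026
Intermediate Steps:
Function('P')(D) = Rational(-1, 5) (Function('P')(D) = Pow(-5, -1) = Rational(-1, 5))
Function('o')(Y, k) = Add(-2, Mul(-1, Y))
Function('A')(J, f) = Rational(156, 25) (Function('A')(J, f) = Add(-4, Pow(Add(Rational(-1, 5), -3), 2)) = Add(-4, Pow(Rational(-16, 5), 2)) = Add(-4, Rational(256, 25)) = Rational(156, 25))
Pow(Function('A')(Function('o')(-3, 5), -28), -1) = Pow(Rational(156, 25), -1) = Rational(25, 156)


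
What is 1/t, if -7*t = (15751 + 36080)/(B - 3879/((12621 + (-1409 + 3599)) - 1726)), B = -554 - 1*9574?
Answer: 309233771/226069545 ≈ 1.3679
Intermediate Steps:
B = -10128 (B = -554 - 9574 = -10128)
t = 226069545/309233771 (t = -(15751 + 36080)/(7*(-10128 - 3879/((12621 + (-1409 + 3599)) - 1726))) = -51831/(7*(-10128 - 3879/((12621 + 2190) - 1726))) = -51831/(7*(-10128 - 3879/(14811 - 1726))) = -51831/(7*(-10128 - 3879/13085)) = -51831/(7*(-132528759/13085)) = -51831*(-13085)/(7*132528759) = -⅐*(-226069545/44176253) = 226069545/309233771 ≈ 0.73106)
1/t = 1/(226069545/309233771) = 309233771/226069545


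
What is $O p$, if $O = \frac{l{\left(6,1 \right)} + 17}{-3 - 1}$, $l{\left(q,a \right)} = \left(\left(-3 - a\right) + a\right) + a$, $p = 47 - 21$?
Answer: $- \frac{195}{2} \approx -97.5$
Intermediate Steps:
$p = 26$ ($p = 47 - 21 = 26$)
$l{\left(q,a \right)} = -3 + a$
$O = - \frac{15}{4}$ ($O = \frac{\left(-3 + 1\right) + 17}{-3 - 1} = \frac{-2 + 17}{-4} = 15 \left(- \frac{1}{4}\right) = - \frac{15}{4} \approx -3.75$)
$O p = \left(- \frac{15}{4}\right) 26 = - \frac{195}{2}$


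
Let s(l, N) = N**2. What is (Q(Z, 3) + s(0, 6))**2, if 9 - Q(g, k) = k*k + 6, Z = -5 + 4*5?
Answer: 900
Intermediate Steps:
Z = 15 (Z = -5 + 20 = 15)
Q(g, k) = 3 - k**2 (Q(g, k) = 9 - (k*k + 6) = 9 - (k**2 + 6) = 9 - (6 + k**2) = 9 + (-6 - k**2) = 3 - k**2)
(Q(Z, 3) + s(0, 6))**2 = ((3 - 1*3**2) + 6**2)**2 = ((3 - 1*9) + 36)**2 = ((3 - 9) + 36)**2 = (-6 + 36)**2 = 30**2 = 900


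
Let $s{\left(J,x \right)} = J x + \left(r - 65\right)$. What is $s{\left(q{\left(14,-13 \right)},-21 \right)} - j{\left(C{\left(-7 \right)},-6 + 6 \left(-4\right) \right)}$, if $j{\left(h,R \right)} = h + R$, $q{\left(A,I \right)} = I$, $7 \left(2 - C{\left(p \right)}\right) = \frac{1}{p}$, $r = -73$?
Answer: $\frac{7986}{49} \approx 162.98$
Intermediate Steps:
$C{\left(p \right)} = 2 - \frac{1}{7 p}$
$j{\left(h,R \right)} = R + h$
$s{\left(J,x \right)} = -138 + J x$ ($s{\left(J,x \right)} = J x - 138 = -138 + J x$)
$s{\left(q{\left(14,-13 \right)},-21 \right)} - j{\left(C{\left(-7 \right)},-6 + 6 \left(-4\right) \right)} = \left(-138 - -273\right) - \left(\left(-6 + 6 \left(-4\right)\right) + \left(2 - \frac{1}{7 \left(-7\right)}\right)\right) = \left(-138 + 273\right) - \left(\left(-6 - 24\right) + \left(2 - - \frac{1}{49}\right)\right) = 135 - \left(-30 + \left(2 + \frac{1}{49}\right)\right) = 135 - \left(-30 + \frac{99}{49}\right) = 135 - - \frac{1371}{49} = 135 + \frac{1371}{49} = \frac{7986}{49}$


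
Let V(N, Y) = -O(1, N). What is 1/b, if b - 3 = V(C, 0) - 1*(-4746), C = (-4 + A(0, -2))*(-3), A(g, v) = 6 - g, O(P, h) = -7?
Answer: 1/4756 ≈ 0.00021026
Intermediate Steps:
C = -6 (C = (-4 + (6 - 1*0))*(-3) = (-4 + (6 + 0))*(-3) = (-4 + 6)*(-3) = 2*(-3) = -6)
V(N, Y) = 7 (V(N, Y) = -1*(-7) = 7)
b = 4756 (b = 3 + (7 - 1*(-4746)) = 3 + (7 + 4746) = 3 + 4753 = 4756)
1/b = 1/4756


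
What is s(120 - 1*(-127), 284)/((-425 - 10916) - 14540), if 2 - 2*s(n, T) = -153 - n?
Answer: -67/8627 ≈ -0.0077663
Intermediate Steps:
s(n, T) = 155/2 + n/2 (s(n, T) = 1 - (-153 - n)/2 = 1 + (153/2 + n/2) = 155/2 + n/2)
s(120 - 1*(-127), 284)/((-425 - 10916) - 14540) = (155/2 + (120 - 1*(-127))/2)/((-425 - 10916) - 14540) = (155/2 + (120 + 127)/2)/(-11341 - 14540) = (155/2 + (½)*247)/(-25881) = (155/2 + 247/2)*(-1/25881) = 201*(-1/25881) = -67/8627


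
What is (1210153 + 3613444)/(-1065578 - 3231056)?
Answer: -4823597/4296634 ≈ -1.1226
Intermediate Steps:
(1210153 + 3613444)/(-1065578 - 3231056) = 4823597/(-4296634) = 4823597*(-1/4296634) = -4823597/4296634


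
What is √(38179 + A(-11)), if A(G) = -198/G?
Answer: √38197 ≈ 195.44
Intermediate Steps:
√(38179 + A(-11)) = √(38179 - 198/(-11)) = √(38179 - 198*(-1/11)) = √(38179 + 18) = √38197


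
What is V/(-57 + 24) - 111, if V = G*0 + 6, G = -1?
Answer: -1223/11 ≈ -111.18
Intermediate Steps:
V = 6 (V = -1*0 + 6 = 0 + 6 = 6)
V/(-57 + 24) - 111 = 6/(-57 + 24) - 111 = 6/(-33) - 111 = 6*(-1/33) - 111 = -2/11 - 111 = -1223/11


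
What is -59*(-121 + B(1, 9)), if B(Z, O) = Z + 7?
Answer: 6667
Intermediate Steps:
B(Z, O) = 7 + Z
-59*(-121 + B(1, 9)) = -59*(-121 + (7 + 1)) = -59*(-121 + 8) = -59*(-113) = 6667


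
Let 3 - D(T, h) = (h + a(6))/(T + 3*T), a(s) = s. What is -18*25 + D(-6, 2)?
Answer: -1340/3 ≈ -446.67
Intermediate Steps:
D(T, h) = 3 - (6 + h)/(4*T) (D(T, h) = 3 - (h + 6)/(T + 3*T) = 3 - (6 + h)/(4*T))
-18*25 + D(-6, 2) = -18*25 + (1/4)*(-6 - 1*2 + 12*(-6))/(-6) = -450 + (1/4)*(-1/6)*(-6 - 2 - 72) = -450 + (1/4)*(-1/6)*(-80) = -450 + 10/3 = -1340/3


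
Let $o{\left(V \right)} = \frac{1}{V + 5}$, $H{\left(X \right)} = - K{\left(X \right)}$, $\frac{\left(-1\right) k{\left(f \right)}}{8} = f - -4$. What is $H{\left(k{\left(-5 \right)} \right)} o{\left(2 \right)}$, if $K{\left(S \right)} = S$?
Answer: $- \frac{8}{7} \approx -1.1429$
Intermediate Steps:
$k{\left(f \right)} = -32 - 8 f$ ($k{\left(f \right)} = - 8 \left(f - -4\right) = - 8 \left(f + 4\right) = - 8 \left(4 + f\right) = -32 - 8 f$)
$H{\left(X \right)} = - X$
$o{\left(V \right)} = \frac{1}{5 + V}$
$H{\left(k{\left(-5 \right)} \right)} o{\left(2 \right)} = \frac{\left(-1\right) \left(-32 - -40\right)}{5 + 2} = \frac{\left(-1\right) \left(-32 + 40\right)}{7} = \left(-1\right) 8 \cdot \frac{1}{7} = \left(-8\right) \frac{1}{7} = - \frac{8}{7}$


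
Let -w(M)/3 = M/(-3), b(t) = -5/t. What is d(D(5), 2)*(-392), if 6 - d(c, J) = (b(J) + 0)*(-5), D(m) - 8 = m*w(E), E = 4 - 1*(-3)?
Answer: 2548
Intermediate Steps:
E = 7 (E = 4 + 3 = 7)
w(M) = M (w(M) = -3*M/(-3) = -3*M*(-1)/3 = -(-1)*M = M)
D(m) = 8 + 7*m (D(m) = 8 + m*7 = 8 + 7*m)
d(c, J) = 6 - 25/J (d(c, J) = 6 - (-5/J + 0)*(-5) = 6 - (-5/J)*(-5) = 6 - 25/J)
d(D(5), 2)*(-392) = (6 - 25/2)*(-392) = -13/2*(-392) = 2548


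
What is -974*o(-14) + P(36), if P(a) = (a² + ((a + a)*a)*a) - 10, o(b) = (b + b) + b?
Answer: 135506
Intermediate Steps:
o(b) = 3*b (o(b) = 2*b + b = 3*b)
P(a) = -10 + a² + 2*a³ (P(a) = (a² + ((2*a)*a)*a) - 10 = (a² + (2*a²)*a) - 10 = (a² + 2*a³) - 10 = -10 + a² + 2*a³)
-974*o(-14) + P(36) = -2922*(-14) + (-10 + 36² + 2*36³) = -974*(-42) + (-10 + 1296 + 2*46656) = 40908 + (-10 + 1296 + 93312) = 40908 + 94598 = 135506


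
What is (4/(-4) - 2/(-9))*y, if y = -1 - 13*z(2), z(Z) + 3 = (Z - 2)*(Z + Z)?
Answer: -266/9 ≈ -29.556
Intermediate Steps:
z(Z) = -3 + 2*Z*(-2 + Z) (z(Z) = -3 + (Z - 2)*(Z + Z) = -3 + (-2 + Z)*(2*Z) = -3 + 2*Z*(-2 + Z))
y = 38 (y = -1 - 13*(-3 - 4*2 + 2*2²) = -1 - 13*(-3 - 8 + 2*4) = -1 - 13*(-3 - 8 + 8) = -1 - 13*(-3) = -1 + 39 = 38)
(4/(-4) - 2/(-9))*y = (4/(-4) - 2/(-9))*38 = (4*(-¼) - 2*(-⅑))*38 = (-1 + 2/9)*38 = -7/9*38 = -266/9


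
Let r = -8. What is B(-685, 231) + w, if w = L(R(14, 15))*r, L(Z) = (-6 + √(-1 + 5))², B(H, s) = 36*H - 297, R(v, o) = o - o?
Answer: -25085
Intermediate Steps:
R(v, o) = 0
B(H, s) = -297 + 36*H
L(Z) = 16 (L(Z) = (-6 + √4)² = (-6 + 2)² = (-4)² = 16)
w = -128 (w = 16*(-8) = -128)
B(-685, 231) + w = (-297 + 36*(-685)) - 128 = (-297 - 24660) - 128 = -24957 - 128 = -25085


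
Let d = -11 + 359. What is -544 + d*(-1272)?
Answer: -443200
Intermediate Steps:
d = 348
-544 + d*(-1272) = -544 + 348*(-1272) = -544 - 442656 = -443200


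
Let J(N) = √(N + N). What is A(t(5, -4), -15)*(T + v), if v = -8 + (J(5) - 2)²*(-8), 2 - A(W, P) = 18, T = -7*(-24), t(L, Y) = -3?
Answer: -768 - 512*√10 ≈ -2387.1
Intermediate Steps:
T = 168
A(W, P) = -16 (A(W, P) = 2 - 1*18 = 2 - 18 = -16)
J(N) = √2*√N (J(N) = √(2*N) = √2*√N)
v = -8 - 8*(-2 + √10)² (v = -8 + (√2*√5 - 2)²*(-8) = -8 + (√10 - 2)²*(-8) = -8 + (-2 + √10)²*(-8) = -8 - 8*(-2 + √10)² ≈ -18.807)
A(t(5, -4), -15)*(T + v) = -16*(168 + (-120 + 32*√10)) = -16*(48 + 32*√10) = -768 - 512*√10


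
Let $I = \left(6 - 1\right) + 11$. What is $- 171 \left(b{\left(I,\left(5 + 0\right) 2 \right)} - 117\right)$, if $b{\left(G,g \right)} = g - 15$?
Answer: $20862$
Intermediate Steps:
$I = 16$ ($I = 5 + 11 = 16$)
$b{\left(G,g \right)} = -15 + g$
$- 171 \left(b{\left(I,\left(5 + 0\right) 2 \right)} - 117\right) = - 171 \left(\left(-15 + \left(5 + 0\right) 2\right) - 117\right) = - 171 \left(\left(-15 + 5 \cdot 2\right) - 117\right) = - 171 \left(\left(-15 + 10\right) - 117\right) = - 171 \left(-5 - 117\right) = \left(-171\right) \left(-122\right) = 20862$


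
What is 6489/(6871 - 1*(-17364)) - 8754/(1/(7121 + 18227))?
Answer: -5377659053631/24235 ≈ -2.2190e+8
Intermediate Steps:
6489/(6871 - 1*(-17364)) - 8754/(1/(7121 + 18227)) = 6489/(6871 + 17364) - 8754/(1/25348) = 6489/24235 - 8754/1/25348 = 6489*(1/24235) - 8754*25348 = 6489/24235 - 221896392 = -5377659053631/24235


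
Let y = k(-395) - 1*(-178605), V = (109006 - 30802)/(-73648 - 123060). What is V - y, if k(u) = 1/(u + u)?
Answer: -6938789283263/38849830 ≈ -1.7861e+5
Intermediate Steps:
V = -19551/49177 (V = 78204/(-196708) = 78204*(-1/196708) = -19551/49177 ≈ -0.39756)
k(u) = 1/(2*u)
y = 141097949/790 (y = (1/2)/(-395) - 1*(-178605) = (1/2)*(-1/395) + 178605 = -1/790 + 178605 = 141097949/790 ≈ 1.7861e+5)
V - y = -19551/49177 - 1*141097949/790 = -19551/49177 - 141097949/790 = -6938789283263/38849830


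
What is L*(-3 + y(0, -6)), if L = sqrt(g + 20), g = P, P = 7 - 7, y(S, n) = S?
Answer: -6*sqrt(5) ≈ -13.416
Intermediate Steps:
P = 0
g = 0
L = 2*sqrt(5) (L = sqrt(0 + 20) = sqrt(20) = 2*sqrt(5) ≈ 4.4721)
L*(-3 + y(0, -6)) = (2*sqrt(5))*(-3 + 0) = (2*sqrt(5))*(-3) = -6*sqrt(5)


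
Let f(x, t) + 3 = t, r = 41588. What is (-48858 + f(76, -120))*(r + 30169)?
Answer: -3514729617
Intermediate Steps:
f(x, t) = -3 + t
(-48858 + f(76, -120))*(r + 30169) = (-48858 + (-3 - 120))*(41588 + 30169) = (-48858 - 123)*71757 = -48981*71757 = -3514729617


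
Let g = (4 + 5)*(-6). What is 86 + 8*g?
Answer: -346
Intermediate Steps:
g = -54 (g = 9*(-6) = -54)
86 + 8*g = 86 + 8*(-54) = 86 - 432 = -346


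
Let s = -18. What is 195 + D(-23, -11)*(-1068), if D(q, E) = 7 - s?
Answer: -26505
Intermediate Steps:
D(q, E) = 25 (D(q, E) = 7 - 1*(-18) = 7 + 18 = 25)
195 + D(-23, -11)*(-1068) = 195 + 25*(-1068) = 195 - 26700 = -26505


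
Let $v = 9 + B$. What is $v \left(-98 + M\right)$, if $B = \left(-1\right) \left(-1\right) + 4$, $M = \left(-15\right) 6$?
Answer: $-2632$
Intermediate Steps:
$M = -90$
$B = 5$ ($B = 1 + 4 = 5$)
$v = 14$ ($v = 9 + 5 = 14$)
$v \left(-98 + M\right) = 14 \left(-98 - 90\right) = 14 \left(-188\right) = -2632$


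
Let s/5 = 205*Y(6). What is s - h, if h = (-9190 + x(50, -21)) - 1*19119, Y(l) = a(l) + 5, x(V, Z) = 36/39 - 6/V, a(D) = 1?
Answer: 11198914/325 ≈ 34458.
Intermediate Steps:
x(V, Z) = 12/13 - 6/V (x(V, Z) = 36*(1/39) - 6/V = 12/13 - 6/V)
Y(l) = 6 (Y(l) = 1 + 5 = 6)
s = 6150 (s = 5*(205*6) = 5*1230 = 6150)
h = -9200164/325 (h = (-9190 + (12/13 - 6/50)) - 1*19119 = (-9190 + (12/13 - 6*1/50)) - 19119 = (-9190 + (12/13 - 3/25)) - 19119 = (-9190 + 261/325) - 19119 = -2986489/325 - 19119 = -9200164/325 ≈ -28308.)
s - h = 6150 - 1*(-9200164/325) = 6150 + 9200164/325 = 11198914/325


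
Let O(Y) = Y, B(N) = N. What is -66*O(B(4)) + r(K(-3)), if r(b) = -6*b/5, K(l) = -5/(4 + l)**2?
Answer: -258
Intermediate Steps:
K(l) = -5/(4 + l)**2
r(b) = -6*b/5
-66*O(B(4)) + r(K(-3)) = -66*4 - (-6)/(4 - 3)**2 = -264 - (-6)/1**2 = -264 - (-6) = -264 - 6/5*(-5) = -264 + 6 = -258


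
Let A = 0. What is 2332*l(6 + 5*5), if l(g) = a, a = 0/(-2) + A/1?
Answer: 0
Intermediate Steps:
a = 0 (a = 0/(-2) + 0/1 = 0*(-½) + 0*1 = 0 + 0 = 0)
l(g) = 0
2332*l(6 + 5*5) = 2332*0 = 0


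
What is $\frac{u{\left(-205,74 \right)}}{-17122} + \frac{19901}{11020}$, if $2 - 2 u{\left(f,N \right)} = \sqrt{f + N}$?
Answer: $\frac{170366951}{94342220} + \frac{i \sqrt{131}}{34244} \approx 1.8058 + 0.00033423 i$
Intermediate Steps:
$u{\left(f,N \right)} = 1 - \frac{\sqrt{N + f}}{2}$ ($u{\left(f,N \right)} = 1 - \frac{\sqrt{f + N}}{2} = 1 - \frac{\sqrt{N + f}}{2}$)
$\frac{u{\left(-205,74 \right)}}{-17122} + \frac{19901}{11020} = \frac{1 - \frac{\sqrt{74 - 205}}{2}}{-17122} + \frac{19901}{11020} = \left(1 - \frac{\sqrt{-131}}{2}\right) \left(- \frac{1}{17122}\right) + 19901 \cdot \frac{1}{11020} = \left(1 - \frac{i \sqrt{131}}{2}\right) \left(- \frac{1}{17122}\right) + \frac{19901}{11020} = \left(- \frac{1}{17122} + \frac{i \sqrt{131}}{34244}\right) + \frac{19901}{11020} = \frac{170366951}{94342220} + \frac{i \sqrt{131}}{34244}$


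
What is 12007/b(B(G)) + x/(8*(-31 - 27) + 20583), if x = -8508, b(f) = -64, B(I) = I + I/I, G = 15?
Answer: -242113345/1287616 ≈ -188.03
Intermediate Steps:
B(I) = 1 + I (B(I) = I + 1 = 1 + I)
12007/b(B(G)) + x/(8*(-31 - 27) + 20583) = 12007/(-64) - 8508/(8*(-31 - 27) + 20583) = 12007*(-1/64) - 8508/(8*(-58) + 20583) = -12007/64 - 8508/(-464 + 20583) = -12007/64 - 8508/20119 = -242113345/1287616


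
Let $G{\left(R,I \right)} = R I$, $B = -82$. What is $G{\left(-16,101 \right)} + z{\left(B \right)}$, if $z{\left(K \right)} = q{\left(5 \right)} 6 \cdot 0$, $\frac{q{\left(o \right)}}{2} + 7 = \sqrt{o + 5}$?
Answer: $-1616$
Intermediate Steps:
$q{\left(o \right)} = -14 + 2 \sqrt{5 + o}$ ($q{\left(o \right)} = -14 + 2 \sqrt{o + 5} = -14 + 2 \sqrt{5 + o}$)
$G{\left(R,I \right)} = I R$
$z{\left(K \right)} = 0$ ($z{\left(K \right)} = \left(-14 + 2 \sqrt{5 + 5}\right) 6 \cdot 0 = \left(-14 + 2 \sqrt{10}\right) 6 \cdot 0 = \left(-84 + 12 \sqrt{10}\right) 0 = 0$)
$G{\left(-16,101 \right)} + z{\left(B \right)} = 101 \left(-16\right) + 0 = -1616 + 0 = -1616$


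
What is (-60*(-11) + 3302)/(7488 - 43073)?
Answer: -3962/35585 ≈ -0.11134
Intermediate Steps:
(-60*(-11) + 3302)/(7488 - 43073) = (660 + 3302)/(-35585) = 3962*(-1/35585) = -3962/35585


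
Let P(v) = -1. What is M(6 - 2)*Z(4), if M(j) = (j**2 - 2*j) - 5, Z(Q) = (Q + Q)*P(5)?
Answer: -24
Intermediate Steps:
Z(Q) = -2*Q (Z(Q) = (Q + Q)*(-1) = (2*Q)*(-1) = -2*Q)
M(j) = -5 + j**2 - 2*j
M(6 - 2)*Z(4) = (-5 + (6 - 2)**2 - 2*(6 - 2))*(-2*4) = (-5 + 4**2 - 2*4)*(-8) = (-5 + 16 - 8)*(-8) = 3*(-8) = -24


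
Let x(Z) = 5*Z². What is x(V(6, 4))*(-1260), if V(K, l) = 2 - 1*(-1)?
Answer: -56700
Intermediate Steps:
V(K, l) = 3 (V(K, l) = 2 + 1 = 3)
x(V(6, 4))*(-1260) = (5*3²)*(-1260) = (5*9)*(-1260) = 45*(-1260) = -56700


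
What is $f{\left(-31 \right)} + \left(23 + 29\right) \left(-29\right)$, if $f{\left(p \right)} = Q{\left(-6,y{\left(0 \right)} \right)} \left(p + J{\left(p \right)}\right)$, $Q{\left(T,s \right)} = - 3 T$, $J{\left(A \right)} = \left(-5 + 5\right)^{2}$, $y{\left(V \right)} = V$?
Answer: $-2066$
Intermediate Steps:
$J{\left(A \right)} = 0$ ($J{\left(A \right)} = 0^{2} = 0$)
$f{\left(p \right)} = 18 p$ ($f{\left(p \right)} = \left(-3\right) \left(-6\right) \left(p + 0\right) = 18 p$)
$f{\left(-31 \right)} + \left(23 + 29\right) \left(-29\right) = 18 \left(-31\right) + \left(23 + 29\right) \left(-29\right) = -558 + 52 \left(-29\right) = -558 - 1508 = -2066$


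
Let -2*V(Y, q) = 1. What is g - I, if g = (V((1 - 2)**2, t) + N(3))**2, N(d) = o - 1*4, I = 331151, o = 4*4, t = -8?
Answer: -1324075/4 ≈ -3.3102e+5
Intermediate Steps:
o = 16
V(Y, q) = -1/2 (V(Y, q) = -1/2*1 = -1/2)
N(d) = 12 (N(d) = 16 - 1*4 = 16 - 4 = 12)
g = 529/4 (g = (-1/2 + 12)**2 = (23/2)**2 = 529/4 ≈ 132.25)
g - I = 529/4 - 1*331151 = 529/4 - 331151 = -1324075/4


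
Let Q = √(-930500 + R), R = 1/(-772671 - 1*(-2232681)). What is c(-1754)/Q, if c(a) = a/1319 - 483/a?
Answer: 2439439*I*√1983480970691589990/3143016004137116474 ≈ 0.0010931*I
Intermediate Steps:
R = 1/1460010 (R = 1/(-772671 + 2232681) = 1/1460010 ≈ 6.8493e-7)
c(a) = -483/a + a/1319 (c(a) = a*(1/1319) - 483/a = a/1319 - 483/a = -483/a + a/1319)
Q = I*√1983480970691589990/1460010 (Q = √(-930500 + 1/1460010) = √(-1358539304999/1460010) = I*√1983480970691589990/1460010 ≈ 964.62*I)
c(-1754)/Q = (-483/(-1754) + (1/1319)*(-1754))/((I*√1983480970691589990/1460010)) = (-483*(-1/1754) - 1754/1319)*(-I*√1983480970691589990/1358539304999) = (483/1754 - 1754/1319)*(-I*√1983480970691589990/1358539304999) = -(-2439439)*I*√1983480970691589990/3143016004137116474 = 2439439*I*√1983480970691589990/3143016004137116474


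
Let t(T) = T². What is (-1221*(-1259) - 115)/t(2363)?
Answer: 1537124/5583769 ≈ 0.27528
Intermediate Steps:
(-1221*(-1259) - 115)/t(2363) = (-1221*(-1259) - 115)/(2363²) = (1537239 - 115)/5583769 = 1537124*(1/5583769) = 1537124/5583769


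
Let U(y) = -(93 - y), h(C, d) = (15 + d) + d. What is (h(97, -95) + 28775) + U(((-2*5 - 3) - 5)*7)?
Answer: 28381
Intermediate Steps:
h(C, d) = 15 + 2*d
U(y) = -93 + y
(h(97, -95) + 28775) + U(((-2*5 - 3) - 5)*7) = ((15 + 2*(-95)) + 28775) + (-93 + ((-2*5 - 3) - 5)*7) = ((15 - 190) + 28775) + (-93 + ((-10 - 3) - 5)*7) = (-175 + 28775) + (-93 + (-13 - 5)*7) = 28600 + (-93 - 18*7) = 28600 + (-93 - 126) = 28600 - 219 = 28381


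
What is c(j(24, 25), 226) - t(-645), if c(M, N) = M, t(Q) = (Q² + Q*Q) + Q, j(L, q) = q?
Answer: -831380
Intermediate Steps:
t(Q) = Q + 2*Q² (t(Q) = (Q² + Q²) + Q = 2*Q² + Q = Q + 2*Q²)
c(j(24, 25), 226) - t(-645) = 25 - (-645)*(1 + 2*(-645)) = 25 - (-645)*(1 - 1290) = 25 - (-645)*(-1289) = 25 - 1*831405 = 25 - 831405 = -831380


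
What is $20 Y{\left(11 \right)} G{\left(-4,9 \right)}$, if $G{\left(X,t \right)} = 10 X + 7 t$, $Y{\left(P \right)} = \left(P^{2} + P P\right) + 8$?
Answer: $115000$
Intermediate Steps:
$Y{\left(P \right)} = 8 + 2 P^{2}$ ($Y{\left(P \right)} = \left(P^{2} + P^{2}\right) + 8 = 2 P^{2} + 8 = 8 + 2 P^{2}$)
$G{\left(X,t \right)} = 7 t + 10 X$
$20 Y{\left(11 \right)} G{\left(-4,9 \right)} = 20 \left(8 + 2 \cdot 11^{2}\right) \left(7 \cdot 9 + 10 \left(-4\right)\right) = 20 \left(8 + 2 \cdot 121\right) \left(63 - 40\right) = 20 \left(8 + 242\right) 23 = 20 \cdot 250 \cdot 23 = 5000 \cdot 23 = 115000$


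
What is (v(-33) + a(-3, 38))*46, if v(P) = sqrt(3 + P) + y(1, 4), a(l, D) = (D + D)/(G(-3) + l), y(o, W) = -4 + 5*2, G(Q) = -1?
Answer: -598 + 46*I*sqrt(30) ≈ -598.0 + 251.95*I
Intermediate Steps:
y(o, W) = 6 (y(o, W) = -4 + 10 = 6)
a(l, D) = 2*D/(-1 + l) (a(l, D) = (D + D)/(-1 + l) = (2*D)/(-1 + l) = 2*D/(-1 + l))
v(P) = 6 + sqrt(3 + P) (v(P) = sqrt(3 + P) + 6 = 6 + sqrt(3 + P))
(v(-33) + a(-3, 38))*46 = ((6 + sqrt(3 - 33)) + 2*38/(-1 - 3))*46 = ((6 + sqrt(-30)) + 2*38/(-4))*46 = ((6 + I*sqrt(30)) + 2*38*(-1/4))*46 = ((6 + I*sqrt(30)) - 19)*46 = (-13 + I*sqrt(30))*46 = -598 + 46*I*sqrt(30)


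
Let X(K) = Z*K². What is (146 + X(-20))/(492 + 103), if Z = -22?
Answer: -8654/595 ≈ -14.545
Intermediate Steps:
X(K) = -22*K²
(146 + X(-20))/(492 + 103) = (146 - 22*(-20)²)/(492 + 103) = (146 - 22*400)/595 = (146 - 8800)*(1/595) = -8654*1/595 = -8654/595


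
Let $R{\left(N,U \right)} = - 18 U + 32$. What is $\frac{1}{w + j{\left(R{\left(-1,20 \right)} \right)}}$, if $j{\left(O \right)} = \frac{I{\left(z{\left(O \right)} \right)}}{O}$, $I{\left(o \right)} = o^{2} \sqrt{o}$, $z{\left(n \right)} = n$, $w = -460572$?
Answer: $\frac{i}{4 \left(- 115143 i + 164 \sqrt{82}\right)} \approx -2.1709 \cdot 10^{-6} + 2.7999 \cdot 10^{-8} i$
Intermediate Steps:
$R{\left(N,U \right)} = 32 - 18 U$
$I{\left(o \right)} = o^{\frac{5}{2}}$
$j{\left(O \right)} = O^{\frac{3}{2}}$ ($j{\left(O \right)} = \frac{O^{\frac{5}{2}}}{O} = O^{\frac{3}{2}}$)
$\frac{1}{w + j{\left(R{\left(-1,20 \right)} \right)}} = \frac{1}{-460572 + \left(32 - 360\right)^{\frac{3}{2}}} = \frac{1}{-460572 + \left(-328\right)^{\frac{3}{2}}} = \frac{1}{-460572 - 656 i \sqrt{82}}$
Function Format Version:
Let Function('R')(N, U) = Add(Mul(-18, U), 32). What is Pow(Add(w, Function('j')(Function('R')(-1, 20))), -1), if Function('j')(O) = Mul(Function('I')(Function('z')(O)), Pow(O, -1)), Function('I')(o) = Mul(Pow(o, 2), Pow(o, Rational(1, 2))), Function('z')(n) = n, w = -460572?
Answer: Mul(Rational(1, 4), I, Pow(Add(Mul(-115143, I), Mul(164, Pow(82, Rational(1, 2)))), -1)) ≈ Add(-2.1709e-6, Mul(2.7999e-8, I))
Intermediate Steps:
Function('R')(N, U) = Add(32, Mul(-18, U))
Function('I')(o) = Pow(o, Rational(5, 2))
Function('j')(O) = Pow(O, Rational(3, 2)) (Function('j')(O) = Mul(Pow(O, Rational(5, 2)), Pow(O, -1)) = Pow(O, Rational(3, 2)))
Pow(Add(w, Function('j')(Function('R')(-1, 20))), -1) = Pow(Add(-460572, Pow(Add(32, Mul(-18, 20)), Rational(3, 2))), -1) = Pow(Add(-460572, Pow(Add(32, -360), Rational(3, 2))), -1) = Pow(Add(-460572, Pow(-328, Rational(3, 2))), -1) = Pow(Add(-460572, Mul(-656, I, Pow(82, Rational(1, 2)))), -1)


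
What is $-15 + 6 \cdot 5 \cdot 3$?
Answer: $75$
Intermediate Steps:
$-15 + 6 \cdot 5 \cdot 3 = -15 + 30 \cdot 3 = -15 + 90 = 75$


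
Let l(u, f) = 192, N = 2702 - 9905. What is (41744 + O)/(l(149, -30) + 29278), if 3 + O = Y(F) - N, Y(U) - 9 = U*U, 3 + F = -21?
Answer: 49529/29470 ≈ 1.6807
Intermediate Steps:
F = -24 (F = -3 - 21 = -24)
Y(U) = 9 + U² (Y(U) = 9 + U*U = 9 + U²)
N = -7203
O = 7785 (O = -3 + ((9 + (-24)²) - 1*(-7203)) = -3 + ((9 + 576) + 7203) = -3 + (585 + 7203) = -3 + 7788 = 7785)
(41744 + O)/(l(149, -30) + 29278) = (41744 + 7785)/(192 + 29278) = 49529/29470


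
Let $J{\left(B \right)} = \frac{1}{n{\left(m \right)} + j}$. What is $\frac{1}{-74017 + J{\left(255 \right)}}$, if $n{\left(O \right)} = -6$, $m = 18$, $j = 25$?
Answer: $- \frac{19}{1406322} \approx -1.351 \cdot 10^{-5}$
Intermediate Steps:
$J{\left(B \right)} = \frac{1}{19}$ ($J{\left(B \right)} = \frac{1}{-6 + 25} = \frac{1}{19}$)
$\frac{1}{-74017 + J{\left(255 \right)}} = \frac{1}{-74017 + \frac{1}{19}} = \frac{1}{- \frac{1406322}{19}} = - \frac{19}{1406322}$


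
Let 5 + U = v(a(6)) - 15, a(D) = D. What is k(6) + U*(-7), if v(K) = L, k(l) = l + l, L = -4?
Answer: 180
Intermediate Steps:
k(l) = 2*l
v(K) = -4
U = -24 (U = -5 + (-4 - 15) = -5 - 19 = -24)
k(6) + U*(-7) = 2*6 - 24*(-7) = 12 + 168 = 180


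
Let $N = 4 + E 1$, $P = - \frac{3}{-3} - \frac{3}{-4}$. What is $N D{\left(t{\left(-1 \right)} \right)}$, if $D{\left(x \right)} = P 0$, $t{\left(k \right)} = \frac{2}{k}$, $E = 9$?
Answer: $0$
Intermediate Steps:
$P = \frac{7}{4}$ ($P = \left(-3\right) \left(- \frac{1}{3}\right) - - \frac{3}{4} = 1 + \frac{3}{4} = \frac{7}{4} \approx 1.75$)
$N = 13$ ($N = 4 + 9 \cdot 1 = 4 + 9 = 13$)
$D{\left(x \right)} = 0$ ($D{\left(x \right)} = \frac{7}{4} \cdot 0 = 0$)
$N D{\left(t{\left(-1 \right)} \right)} = 13 \cdot 0 = 0$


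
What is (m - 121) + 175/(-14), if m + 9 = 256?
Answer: 227/2 ≈ 113.50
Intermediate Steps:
m = 247 (m = -9 + 256 = 247)
(m - 121) + 175/(-14) = (247 - 121) + 175/(-14) = 126 + 175*(-1/14) = 126 - 25/2 = 227/2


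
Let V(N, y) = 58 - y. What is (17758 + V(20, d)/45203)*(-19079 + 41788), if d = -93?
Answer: 18228855502725/45203 ≈ 4.0327e+8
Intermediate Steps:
(17758 + V(20, d)/45203)*(-19079 + 41788) = (17758 + (58 - 1*(-93))/45203)*(-19079 + 41788) = (17758 + (58 + 93)*(1/45203))*22709 = (17758 + 151*(1/45203))*22709 = (17758 + 151/45203)*22709 = (802715025/45203)*22709 = 18228855502725/45203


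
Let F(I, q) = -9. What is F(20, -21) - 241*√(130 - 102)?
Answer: -9 - 482*√7 ≈ -1284.3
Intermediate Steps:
F(20, -21) - 241*√(130 - 102) = -9 - 241*√(130 - 102) = -9 - 482*√7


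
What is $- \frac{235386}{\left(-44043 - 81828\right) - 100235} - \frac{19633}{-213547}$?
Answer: $\frac{27352556620}{24142128991} \approx 1.133$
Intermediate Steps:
$- \frac{235386}{\left(-44043 - 81828\right) - 100235} - \frac{19633}{-213547} = - \frac{235386}{\left(-44043 - 81828\right) - 100235} - - \frac{19633}{213547} = - \frac{235386}{-125871 - 100235} + \frac{19633}{213547} = - \frac{235386}{-226106} + \frac{19633}{213547} = \left(-235386\right) \left(- \frac{1}{226106}\right) + \frac{19633}{213547} = \frac{117693}{113053} + \frac{19633}{213547} = \frac{27352556620}{24142128991}$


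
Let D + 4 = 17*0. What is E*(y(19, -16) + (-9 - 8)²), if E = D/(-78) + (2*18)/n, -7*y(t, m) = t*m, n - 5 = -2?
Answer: 84130/21 ≈ 4006.2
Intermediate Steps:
n = 3 (n = 5 - 2 = 3)
D = -4 (D = -4 + 17*0 = -4 + 0 = -4)
y(t, m) = -m*t/7 (y(t, m) = -t*m/7 = -m*t/7)
E = 470/39 (E = -4/(-78) + (2*18)/3 = -4*(-1/78) + 36*(⅓) = 2/39 + 12 = 470/39 ≈ 12.051)
E*(y(19, -16) + (-9 - 8)²) = 470*(-⅐*(-16)*19 + (-9 - 8)²)/39 = 470*(304/7 + (-17)²)/39 = 470*(304/7 + 289)/39 = (470/39)*(2327/7) = 84130/21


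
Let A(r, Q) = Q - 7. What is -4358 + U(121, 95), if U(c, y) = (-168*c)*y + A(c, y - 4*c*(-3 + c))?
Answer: -1992542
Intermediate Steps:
A(r, Q) = -7 + Q
U(c, y) = -7 + y - 168*c*y - 4*c*(-3 + c) (U(c, y) = (-168*c)*y + (-7 + (y - 4*c*(-3 + c))) = -168*c*y + (-7 + (y - 4*c*(-3 + c))) = -168*c*y + (-7 + y - 4*c*(-3 + c)) = -7 + y - 168*c*y - 4*c*(-3 + c))
-4358 + U(121, 95) = -4358 + (-7 + 95 - 4*121² + 12*121 - 168*121*95) = -4358 + (-7 + 95 - 4*14641 + 1452 - 1931160) = -4358 + (-7 + 95 - 58564 + 1452 - 1931160) = -4358 - 1988184 = -1992542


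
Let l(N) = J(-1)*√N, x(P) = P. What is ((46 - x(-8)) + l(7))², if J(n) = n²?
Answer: (54 + √7)² ≈ 3208.7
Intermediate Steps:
l(N) = √N (l(N) = (-1)²*√N = 1*√N = √N)
((46 - x(-8)) + l(7))² = ((46 - 1*(-8)) + √7)² = ((46 + 8) + √7)² = (54 + √7)²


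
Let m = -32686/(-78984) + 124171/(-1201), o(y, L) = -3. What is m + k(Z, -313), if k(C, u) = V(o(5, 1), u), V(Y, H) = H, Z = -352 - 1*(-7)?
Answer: -19729689385/47429892 ≈ -415.98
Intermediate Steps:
Z = -345 (Z = -352 + 7 = -345)
m = -4884133189/47429892 (m = -32686*(-1/78984) + 124171*(-1/1201) = 16343/39492 - 124171/1201 = -4884133189/47429892 ≈ -102.98)
k(C, u) = u
m + k(Z, -313) = -4884133189/47429892 - 313 = -19729689385/47429892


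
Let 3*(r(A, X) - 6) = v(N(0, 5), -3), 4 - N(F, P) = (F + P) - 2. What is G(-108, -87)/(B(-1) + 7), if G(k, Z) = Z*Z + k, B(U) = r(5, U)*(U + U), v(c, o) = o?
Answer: -2487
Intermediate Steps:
N(F, P) = 6 - F - P (N(F, P) = 4 - ((F + P) - 2) = 4 - (-2 + F + P) = 4 + (2 - F - P) = 6 - F - P)
r(A, X) = 5 (r(A, X) = 6 + (⅓)*(-3) = 6 - 1 = 5)
B(U) = 10*U (B(U) = 5*(U + U) = 5*(2*U) = 10*U)
G(k, Z) = k + Z² (G(k, Z) = Z² + k = k + Z²)
G(-108, -87)/(B(-1) + 7) = (-108 + (-87)²)/(10*(-1) + 7) = (-108 + 7569)/(-10 + 7) = 7461/(-3) = 7461*(-⅓) = -2487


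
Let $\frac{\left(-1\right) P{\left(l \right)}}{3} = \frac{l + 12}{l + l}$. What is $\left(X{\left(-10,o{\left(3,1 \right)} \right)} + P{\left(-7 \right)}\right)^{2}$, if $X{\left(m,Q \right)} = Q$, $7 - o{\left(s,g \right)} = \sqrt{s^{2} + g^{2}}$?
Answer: $\frac{14729}{196} - \frac{113 \sqrt{10}}{7} \approx 24.1$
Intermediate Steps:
$o{\left(s,g \right)} = 7 - \sqrt{g^{2} + s^{2}}$ ($o{\left(s,g \right)} = 7 - \sqrt{s^{2} + g^{2}} = 7 - \sqrt{g^{2} + s^{2}}$)
$P{\left(l \right)} = - \frac{3 \left(12 + l\right)}{2 l}$ ($P{\left(l \right)} = - 3 \frac{l + 12}{l + l} = - 3 \frac{12 + l}{2 l} = - \frac{3 \left(12 + l\right)}{2 l}$)
$\left(X{\left(-10,o{\left(3,1 \right)} \right)} + P{\left(-7 \right)}\right)^{2} = \left(\left(7 - \sqrt{1^{2} + 3^{2}}\right) - \left(\frac{3}{2} + \frac{18}{-7}\right)\right)^{2} = \left(\left(7 - \sqrt{1 + 9}\right) - - \frac{15}{14}\right)^{2} = \left(\left(7 - \sqrt{10}\right) + \left(- \frac{3}{2} + \frac{18}{7}\right)\right)^{2} = \left(\left(7 - \sqrt{10}\right) + \frac{15}{14}\right)^{2} = \left(\frac{113}{14} - \sqrt{10}\right)^{2}$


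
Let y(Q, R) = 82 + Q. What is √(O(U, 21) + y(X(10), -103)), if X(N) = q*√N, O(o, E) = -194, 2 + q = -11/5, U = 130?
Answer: √(-2800 - 105*√10)/5 ≈ 11.193*I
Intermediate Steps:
q = -21/5 (q = -2 - 11/5 = -21/5 ≈ -4.2000)
X(N) = -21*√N/5
√(O(U, 21) + y(X(10), -103)) = √(-194 + (82 - 21*√10/5)) = √(-112 - 21*√10/5)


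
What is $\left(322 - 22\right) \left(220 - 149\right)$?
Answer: $21300$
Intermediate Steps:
$\left(322 - 22\right) \left(220 - 149\right) = 300 \cdot 71 = 21300$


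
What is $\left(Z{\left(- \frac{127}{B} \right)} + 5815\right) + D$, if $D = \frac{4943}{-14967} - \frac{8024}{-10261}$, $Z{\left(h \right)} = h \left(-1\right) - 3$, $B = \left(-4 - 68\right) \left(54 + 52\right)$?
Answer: $\frac{756969558073531}{130232776176} \approx 5812.4$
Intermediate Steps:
$B = -7632$ ($B = \left(-72\right) 106 = -7632$)
$Z{\left(h \right)} = -3 - h$ ($Z{\left(h \right)} = - h - 3 = -3 - h$)
$D = \frac{69375085}{153576387}$ ($D = 4943 \left(- \frac{1}{14967}\right) - - \frac{8024}{10261} = - \frac{4943}{14967} + \frac{8024}{10261} = \frac{69375085}{153576387} \approx 0.45173$)
$\left(Z{\left(- \frac{127}{B} \right)} + 5815\right) + D = \left(\left(-3 - - \frac{127}{-7632}\right) + 5815\right) + \frac{69375085}{153576387} = \left(\left(-3 - \left(-127\right) \left(- \frac{1}{7632}\right)\right) + 5815\right) + \frac{69375085}{153576387} = \left(\left(-3 - \frac{127}{7632}\right) + 5815\right) + \frac{69375085}{153576387} = \left(- \frac{23023}{7632} + 5815\right) + \frac{69375085}{153576387} = \frac{44357057}{7632} + \frac{69375085}{153576387} = \frac{756969558073531}{130232776176}$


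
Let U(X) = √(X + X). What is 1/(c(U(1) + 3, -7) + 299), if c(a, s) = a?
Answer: 151/45601 - √2/91202 ≈ 0.0032958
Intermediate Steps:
U(X) = √2*√X (U(X) = √(2*X) = √2*√X)
1/(c(U(1) + 3, -7) + 299) = 1/((√2*√1 + 3) + 299) = 1/((√2*1 + 3) + 299) = 1/((√2 + 3) + 299) = 1/((3 + √2) + 299) = 1/(302 + √2)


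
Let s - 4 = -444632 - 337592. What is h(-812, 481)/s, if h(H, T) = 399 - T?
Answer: 41/391110 ≈ 0.00010483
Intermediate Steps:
s = -782220 (s = 4 + (-444632 - 337592) = 4 - 782224 = -782220)
h(-812, 481)/s = (399 - 1*481)/(-782220) = (399 - 481)*(-1/782220) = -82*(-1/782220) = 41/391110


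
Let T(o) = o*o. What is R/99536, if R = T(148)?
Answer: 1369/6221 ≈ 0.22006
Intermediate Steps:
T(o) = o**2
R = 21904 (R = 148**2 = 21904)
R/99536 = 21904/99536 = 21904*(1/99536) = 1369/6221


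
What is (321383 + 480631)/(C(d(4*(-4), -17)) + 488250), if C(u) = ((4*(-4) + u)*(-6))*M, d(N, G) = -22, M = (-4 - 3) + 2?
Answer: 133669/81185 ≈ 1.6465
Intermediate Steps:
M = -5 (M = -7 + 2 = -5)
C(u) = -480 + 30*u (C(u) = ((4*(-4) + u)*(-6))*(-5) = ((-16 + u)*(-6))*(-5) = (96 - 6*u)*(-5) = -480 + 30*u)
(321383 + 480631)/(C(d(4*(-4), -17)) + 488250) = (321383 + 480631)/((-480 + 30*(-22)) + 488250) = 802014/((-480 - 660) + 488250) = 802014/(-1140 + 488250) = 802014/487110 = 802014*(1/487110) = 133669/81185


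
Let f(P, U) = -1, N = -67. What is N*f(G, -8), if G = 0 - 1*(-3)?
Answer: 67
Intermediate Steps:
G = 3 (G = 0 + 3 = 3)
N*f(G, -8) = -67*(-1) = 67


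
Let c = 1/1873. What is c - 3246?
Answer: -6079757/1873 ≈ -3246.0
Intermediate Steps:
c = 1/1873 ≈ 0.00053390
c - 3246 = 1/1873 - 3246 = -6079757/1873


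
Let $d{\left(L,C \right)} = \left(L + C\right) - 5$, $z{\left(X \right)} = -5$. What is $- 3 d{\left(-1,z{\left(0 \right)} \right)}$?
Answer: $33$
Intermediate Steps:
$d{\left(L,C \right)} = -5 + C + L$ ($d{\left(L,C \right)} = \left(C + L\right) - 5 = -5 + C + L$)
$- 3 d{\left(-1,z{\left(0 \right)} \right)} = - 3 \left(-5 - 5 - 1\right) = \left(-3\right) \left(-11\right) = 33$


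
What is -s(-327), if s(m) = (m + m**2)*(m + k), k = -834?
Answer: 123764922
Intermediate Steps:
s(m) = (-834 + m)*(m + m**2) (s(m) = (m + m**2)*(m - 834) = (m + m**2)*(-834 + m) = (-834 + m)*(m + m**2))
-s(-327) = -(-327)*(-834 + (-327)**2 - 833*(-327)) = -(-327)*(-834 + 106929 + 272391) = -(-327)*378486 = -1*(-123764922) = 123764922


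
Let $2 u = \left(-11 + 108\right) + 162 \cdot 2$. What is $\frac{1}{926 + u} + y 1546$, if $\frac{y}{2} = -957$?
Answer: $- \frac{6725907010}{2273} \approx -2.959 \cdot 10^{6}$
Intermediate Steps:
$y = -1914$ ($y = 2 \left(-957\right) = -1914$)
$u = \frac{421}{2}$ ($u = \frac{\left(-11 + 108\right) + 162 \cdot 2}{2} = \frac{97 + 324}{2} = \frac{1}{2} \cdot 421 = \frac{421}{2} \approx 210.5$)
$\frac{1}{926 + u} + y 1546 = \frac{1}{926 + \frac{421}{2}} - 2959044 = \frac{1}{\frac{2273}{2}} - 2959044 = \frac{2}{2273} - 2959044 = - \frac{6725907010}{2273}$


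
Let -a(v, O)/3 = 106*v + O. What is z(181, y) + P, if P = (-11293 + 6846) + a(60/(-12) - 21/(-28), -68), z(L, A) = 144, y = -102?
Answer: -5495/2 ≈ -2747.5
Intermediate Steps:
a(v, O) = -318*v - 3*O (a(v, O) = -3*(106*v + O) = -3*(O + 106*v) = -318*v - 3*O)
P = -5783/2 (P = (-11293 + 6846) + (-318*(60/(-12) - 21/(-28)) - 3*(-68)) = -4447 + (-318*(60*(-1/12) - 21*(-1/28)) + 204) = -4447 + (-318*(-5 + 3/4) + 204) = -4447 + (-318*(-17/4) + 204) = -4447 + (2703/2 + 204) = -4447 + 3111/2 = -5783/2 ≈ -2891.5)
z(181, y) + P = 144 - 5783/2 = -5495/2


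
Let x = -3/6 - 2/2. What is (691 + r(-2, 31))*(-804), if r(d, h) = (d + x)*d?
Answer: -561192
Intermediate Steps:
x = -3/2 (x = -3*⅙ - 2*½ = -½ - 1 = -3/2 ≈ -1.5000)
r(d, h) = d*(-3/2 + d) (r(d, h) = (d - 3/2)*d = (-3/2 + d)*d = d*(-3/2 + d))
(691 + r(-2, 31))*(-804) = (691 + (½)*(-2)*(-3 + 2*(-2)))*(-804) = (691 + (½)*(-2)*(-3 - 4))*(-804) = (691 + (½)*(-2)*(-7))*(-804) = (691 + 7)*(-804) = 698*(-804) = -561192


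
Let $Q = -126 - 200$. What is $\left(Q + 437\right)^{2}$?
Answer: $12321$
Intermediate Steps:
$Q = -326$
$\left(Q + 437\right)^{2} = \left(-326 + 437\right)^{2} = 111^{2} = 12321$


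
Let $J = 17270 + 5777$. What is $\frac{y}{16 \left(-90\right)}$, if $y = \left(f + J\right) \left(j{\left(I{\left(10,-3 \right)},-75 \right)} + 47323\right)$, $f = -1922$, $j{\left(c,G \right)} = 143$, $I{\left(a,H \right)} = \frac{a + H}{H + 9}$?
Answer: $- \frac{11141325}{16} \approx -6.9633 \cdot 10^{5}$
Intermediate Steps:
$I{\left(a,H \right)} = \frac{H + a}{9 + H}$
$J = 23047$
$y = 1002719250$ ($y = \left(-1922 + 23047\right) \left(143 + 47323\right) = 21125 \cdot 47466 = 1002719250$)
$\frac{y}{16 \left(-90\right)} = \frac{1002719250}{16 \left(-90\right)} = \frac{1002719250}{-1440} = 1002719250 \left(- \frac{1}{1440}\right) = - \frac{11141325}{16}$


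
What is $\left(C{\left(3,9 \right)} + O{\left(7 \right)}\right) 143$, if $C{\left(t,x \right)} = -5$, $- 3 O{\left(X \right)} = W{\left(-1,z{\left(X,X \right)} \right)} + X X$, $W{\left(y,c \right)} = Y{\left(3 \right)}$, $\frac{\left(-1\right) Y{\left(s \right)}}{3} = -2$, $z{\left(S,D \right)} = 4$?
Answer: $- \frac{10010}{3} \approx -3336.7$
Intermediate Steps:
$Y{\left(s \right)} = 6$ ($Y{\left(s \right)} = \left(-3\right) \left(-2\right) = 6$)
$W{\left(y,c \right)} = 6$
$O{\left(X \right)} = -2 - \frac{X^{2}}{3}$ ($O{\left(X \right)} = - \frac{6 + X X}{3} = - \frac{6 + X^{2}}{3} = -2 - \frac{X^{2}}{3}$)
$\left(C{\left(3,9 \right)} + O{\left(7 \right)}\right) 143 = \left(-5 - \left(2 + \frac{7^{2}}{3}\right)\right) 143 = \left(-5 - \frac{55}{3}\right) 143 = \left(- \frac{70}{3}\right) 143 = - \frac{10010}{3}$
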